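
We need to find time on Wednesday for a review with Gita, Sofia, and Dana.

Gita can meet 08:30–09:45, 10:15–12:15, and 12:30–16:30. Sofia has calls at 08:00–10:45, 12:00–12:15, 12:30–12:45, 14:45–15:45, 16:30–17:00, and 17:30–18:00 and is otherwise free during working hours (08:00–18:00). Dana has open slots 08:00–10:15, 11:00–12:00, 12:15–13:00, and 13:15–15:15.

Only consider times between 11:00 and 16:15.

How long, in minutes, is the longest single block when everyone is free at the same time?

90 minutes

Sofia free within 08:00–18:00: 10:45–12:00, 12:15–12:30, 12:45–14:45, 15:45–16:30, 17:00–17:30.
Gita ∩ Sofia: 10:45–12:00, 12:45–14:45, 15:45–16:30.
Gita ∩ Sofia ∩ Dana: 11:00–12:00, 12:45–13:00, 13:15–14:45.
Restricted to 11:00–16:15: 11:00–12:00, 12:45–13:00, 13:15–14:45.
Common window lengths: 60, 15, 90 min; longest is 90.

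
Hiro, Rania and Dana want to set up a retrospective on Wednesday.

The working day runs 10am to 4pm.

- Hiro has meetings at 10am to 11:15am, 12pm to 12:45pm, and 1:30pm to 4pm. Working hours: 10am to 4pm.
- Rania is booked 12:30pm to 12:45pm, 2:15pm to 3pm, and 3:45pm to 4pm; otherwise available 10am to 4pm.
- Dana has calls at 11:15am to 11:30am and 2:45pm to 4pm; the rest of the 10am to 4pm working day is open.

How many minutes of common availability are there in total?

75 minutes

Hiro free within 10:00–16:00: 11:15–12:00, 12:45–13:30.
Rania free within 10:00–16:00: 10:00–12:30, 12:45–14:15, 15:00–15:45.
Dana free within 10:00–16:00: 10:00–11:15, 11:30–14:45.
Hiro ∩ Rania: 11:15–12:00, 12:45–13:30.
Hiro ∩ Rania ∩ Dana: 11:30–12:00, 12:45–13:30.
Total common minutes: 30 + 45 = 75.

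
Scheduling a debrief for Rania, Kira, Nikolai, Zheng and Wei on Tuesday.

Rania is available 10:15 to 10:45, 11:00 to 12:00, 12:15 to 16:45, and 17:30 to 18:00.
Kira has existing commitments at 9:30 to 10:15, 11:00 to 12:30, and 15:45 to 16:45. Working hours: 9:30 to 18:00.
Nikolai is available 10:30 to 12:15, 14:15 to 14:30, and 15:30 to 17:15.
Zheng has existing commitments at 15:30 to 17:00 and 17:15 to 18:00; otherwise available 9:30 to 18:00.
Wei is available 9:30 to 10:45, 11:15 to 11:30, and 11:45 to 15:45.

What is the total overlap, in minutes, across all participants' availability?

Kira free within 09:30–18:00: 10:15–11:00, 12:30–15:45, 16:45–18:00.
Zheng free within 09:30–18:00: 09:30–15:30, 17:00–17:15.
Rania ∩ Kira: 10:15–10:45, 12:30–15:45, 17:30–18:00.
Rania ∩ Kira ∩ Nikolai: 10:30–10:45, 14:15–14:30, 15:30–15:45.
Rania ∩ Kira ∩ Nikolai ∩ Zheng: 10:30–10:45, 14:15–14:30.
Rania ∩ Kira ∩ Nikolai ∩ Zheng ∩ Wei: 10:30–10:45, 14:15–14:30.
Total common minutes: 15 + 15 = 30.

30 minutes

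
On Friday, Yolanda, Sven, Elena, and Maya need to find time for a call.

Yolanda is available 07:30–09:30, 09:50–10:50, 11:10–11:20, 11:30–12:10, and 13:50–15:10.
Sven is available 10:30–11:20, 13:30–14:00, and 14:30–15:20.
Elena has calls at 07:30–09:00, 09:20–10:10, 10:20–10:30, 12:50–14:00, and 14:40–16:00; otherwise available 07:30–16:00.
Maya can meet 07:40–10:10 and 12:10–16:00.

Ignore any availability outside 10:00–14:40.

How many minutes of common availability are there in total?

10 minutes

Elena free within 07:30–16:00: 09:00–09:20, 10:10–10:20, 10:30–12:50, 14:00–14:40.
Yolanda ∩ Sven: 10:30–10:50, 11:10–11:20, 13:50–14:00, 14:30–15:10.
Yolanda ∩ Sven ∩ Elena: 10:30–10:50, 11:10–11:20, 14:30–14:40.
Yolanda ∩ Sven ∩ Elena ∩ Maya: 14:30–14:40.
Restricted to 10:00–14:40: 14:30–14:40.
Total common minutes: 10.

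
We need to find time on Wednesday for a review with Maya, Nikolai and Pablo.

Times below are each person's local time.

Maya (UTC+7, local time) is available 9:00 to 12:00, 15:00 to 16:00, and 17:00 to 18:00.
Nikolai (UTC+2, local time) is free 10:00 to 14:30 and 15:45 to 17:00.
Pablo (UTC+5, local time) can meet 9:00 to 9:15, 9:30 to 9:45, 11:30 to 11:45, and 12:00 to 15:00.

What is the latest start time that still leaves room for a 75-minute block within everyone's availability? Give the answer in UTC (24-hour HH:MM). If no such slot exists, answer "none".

Maya → UTC: 02:00–05:00, 08:00–09:00, 10:00–11:00.
Nikolai → UTC: 08:00–12:30, 13:45–15:00.
Pablo → UTC: 04:00–04:15, 04:30–04:45, 06:30–06:45, 07:00–10:00.
Maya ∩ Nikolai: 08:00–09:00, 10:00–11:00.
Maya ∩ Nikolai ∩ Pablo: 08:00–09:00.
Windows ≥ 75 min: (none).

none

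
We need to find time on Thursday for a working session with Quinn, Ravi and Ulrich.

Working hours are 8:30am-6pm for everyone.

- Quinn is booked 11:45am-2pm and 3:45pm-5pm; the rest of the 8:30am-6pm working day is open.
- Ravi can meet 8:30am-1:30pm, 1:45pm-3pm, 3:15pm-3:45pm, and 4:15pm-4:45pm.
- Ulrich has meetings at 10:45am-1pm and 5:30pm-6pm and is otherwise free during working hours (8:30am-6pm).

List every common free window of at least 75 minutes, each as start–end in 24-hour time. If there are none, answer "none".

Quinn free within 08:30–18:00: 08:30–11:45, 14:00–15:45, 17:00–18:00.
Ulrich free within 08:30–18:00: 08:30–10:45, 13:00–17:30.
Quinn ∩ Ravi: 08:30–11:45, 14:00–15:00, 15:15–15:45.
Quinn ∩ Ravi ∩ Ulrich: 08:30–10:45, 14:00–15:00, 15:15–15:45.
Windows ≥ 75 min: 08:30–10:45.

08:30–10:45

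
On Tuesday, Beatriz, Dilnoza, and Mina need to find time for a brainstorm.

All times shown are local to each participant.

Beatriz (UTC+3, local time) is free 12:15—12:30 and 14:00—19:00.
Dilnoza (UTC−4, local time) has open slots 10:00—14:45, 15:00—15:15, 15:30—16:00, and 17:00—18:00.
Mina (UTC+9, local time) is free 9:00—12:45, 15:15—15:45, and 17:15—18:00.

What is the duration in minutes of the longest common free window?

Beatriz → UTC: 09:15–09:30, 11:00–16:00.
Dilnoza → UTC: 14:00–18:45, 19:00–19:15, 19:30–20:00, 21:00–22:00.
Mina → UTC: 00:00–03:45, 06:15–06:45, 08:15–09:00.
Beatriz ∩ Dilnoza: 14:00–16:00.
Beatriz ∩ Dilnoza ∩ Mina: (none).
No common window.

0 minutes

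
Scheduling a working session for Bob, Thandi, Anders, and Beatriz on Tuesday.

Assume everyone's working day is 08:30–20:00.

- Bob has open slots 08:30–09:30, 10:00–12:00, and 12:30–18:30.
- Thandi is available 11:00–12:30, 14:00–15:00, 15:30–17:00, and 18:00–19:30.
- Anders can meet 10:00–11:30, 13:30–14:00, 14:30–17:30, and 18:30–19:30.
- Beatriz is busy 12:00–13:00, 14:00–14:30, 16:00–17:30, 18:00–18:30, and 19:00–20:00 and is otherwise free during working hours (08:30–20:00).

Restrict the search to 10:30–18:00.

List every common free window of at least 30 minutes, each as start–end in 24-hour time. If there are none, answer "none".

11:00–11:30, 14:30–15:00, 15:30–16:00

Beatriz free within 08:30–20:00: 08:30–12:00, 13:00–14:00, 14:30–16:00, 17:30–18:00, 18:30–19:00.
Bob ∩ Thandi: 11:00–12:00, 14:00–15:00, 15:30–17:00, 18:00–18:30.
Bob ∩ Thandi ∩ Anders: 11:00–11:30, 14:30–15:00, 15:30–17:00.
Bob ∩ Thandi ∩ Anders ∩ Beatriz: 11:00–11:30, 14:30–15:00, 15:30–16:00.
Restricted to 10:30–18:00: 11:00–11:30, 14:30–15:00, 15:30–16:00.
Windows ≥ 30 min: 11:00–11:30, 14:30–15:00, 15:30–16:00.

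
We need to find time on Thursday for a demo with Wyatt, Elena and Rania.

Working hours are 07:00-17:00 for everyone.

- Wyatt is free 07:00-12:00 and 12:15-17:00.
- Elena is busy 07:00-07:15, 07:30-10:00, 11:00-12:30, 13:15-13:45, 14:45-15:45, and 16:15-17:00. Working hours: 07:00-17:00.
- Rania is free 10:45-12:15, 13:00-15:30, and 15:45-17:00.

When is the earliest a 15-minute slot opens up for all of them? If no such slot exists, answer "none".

10:45

Elena free within 07:00–17:00: 07:15–07:30, 10:00–11:00, 12:30–13:15, 13:45–14:45, 15:45–16:15.
Wyatt ∩ Elena: 07:15–07:30, 10:00–11:00, 12:30–13:15, 13:45–14:45, 15:45–16:15.
Wyatt ∩ Elena ∩ Rania: 10:45–11:00, 13:00–13:15, 13:45–14:45, 15:45–16:15.
Windows ≥ 15 min: 10:45–11:00, 13:00–13:15, 13:45–14:45, 15:45–16:15.
Earliest such window starts at 10:45.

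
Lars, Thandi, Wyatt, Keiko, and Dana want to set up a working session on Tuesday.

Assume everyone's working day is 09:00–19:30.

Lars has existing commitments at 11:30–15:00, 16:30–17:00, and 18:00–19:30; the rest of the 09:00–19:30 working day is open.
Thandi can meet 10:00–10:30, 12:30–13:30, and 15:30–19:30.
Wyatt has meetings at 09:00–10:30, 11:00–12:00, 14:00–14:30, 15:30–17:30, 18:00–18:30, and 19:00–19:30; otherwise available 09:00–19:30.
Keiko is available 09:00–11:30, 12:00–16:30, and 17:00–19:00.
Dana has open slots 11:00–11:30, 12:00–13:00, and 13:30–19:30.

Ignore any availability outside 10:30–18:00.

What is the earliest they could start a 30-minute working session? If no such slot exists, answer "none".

17:30

Lars free within 09:00–19:30: 09:00–11:30, 15:00–16:30, 17:00–18:00.
Wyatt free within 09:00–19:30: 10:30–11:00, 12:00–14:00, 14:30–15:30, 17:30–18:00, 18:30–19:00.
Lars ∩ Thandi: 10:00–10:30, 15:30–16:30, 17:00–18:00.
Lars ∩ Thandi ∩ Wyatt: 17:30–18:00.
Lars ∩ Thandi ∩ Wyatt ∩ Keiko: 17:30–18:00.
Lars ∩ Thandi ∩ Wyatt ∩ Keiko ∩ Dana: 17:30–18:00.
Restricted to 10:30–18:00: 17:30–18:00.
Windows ≥ 30 min: 17:30–18:00.
Earliest such window starts at 17:30.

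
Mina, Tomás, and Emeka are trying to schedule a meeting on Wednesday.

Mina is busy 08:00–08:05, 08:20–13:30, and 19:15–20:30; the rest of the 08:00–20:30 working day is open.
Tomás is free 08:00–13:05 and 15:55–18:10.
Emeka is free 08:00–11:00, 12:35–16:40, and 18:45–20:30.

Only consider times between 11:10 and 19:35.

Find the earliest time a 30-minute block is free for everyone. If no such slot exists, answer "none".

Mina free within 08:00–20:30: 08:05–08:20, 13:30–19:15.
Mina ∩ Tomás: 08:05–08:20, 15:55–18:10.
Mina ∩ Tomás ∩ Emeka: 08:05–08:20, 15:55–16:40.
Restricted to 11:10–19:35: 15:55–16:40.
Windows ≥ 30 min: 15:55–16:40.
Earliest such window starts at 15:55.

15:55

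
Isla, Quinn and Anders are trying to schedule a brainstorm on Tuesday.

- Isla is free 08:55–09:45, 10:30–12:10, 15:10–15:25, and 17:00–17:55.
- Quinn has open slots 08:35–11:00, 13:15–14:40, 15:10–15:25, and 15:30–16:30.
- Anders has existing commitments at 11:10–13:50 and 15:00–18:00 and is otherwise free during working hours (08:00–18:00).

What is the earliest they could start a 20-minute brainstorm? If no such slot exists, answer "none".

08:55

Anders free within 08:00–18:00: 08:00–11:10, 13:50–15:00.
Isla ∩ Quinn: 08:55–09:45, 10:30–11:00, 15:10–15:25.
Isla ∩ Quinn ∩ Anders: 08:55–09:45, 10:30–11:00.
Windows ≥ 20 min: 08:55–09:45, 10:30–11:00.
Earliest such window starts at 08:55.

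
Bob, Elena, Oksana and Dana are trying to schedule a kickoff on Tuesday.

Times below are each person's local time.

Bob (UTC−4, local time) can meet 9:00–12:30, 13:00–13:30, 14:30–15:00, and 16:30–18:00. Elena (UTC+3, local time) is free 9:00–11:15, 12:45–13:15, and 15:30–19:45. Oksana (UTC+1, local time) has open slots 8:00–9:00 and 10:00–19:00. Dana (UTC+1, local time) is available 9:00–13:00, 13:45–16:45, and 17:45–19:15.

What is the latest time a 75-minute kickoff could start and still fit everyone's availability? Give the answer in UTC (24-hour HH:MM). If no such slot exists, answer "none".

14:30

Bob → UTC: 13:00–16:30, 17:00–17:30, 18:30–19:00, 20:30–22:00.
Elena → UTC: 06:00–08:15, 09:45–10:15, 12:30–16:45.
Oksana → UTC: 07:00–08:00, 09:00–18:00.
Dana → UTC: 08:00–12:00, 12:45–15:45, 16:45–18:15.
Bob ∩ Elena: 13:00–16:30.
Bob ∩ Elena ∩ Oksana: 13:00–16:30.
Bob ∩ Elena ∩ Oksana ∩ Dana: 13:00–15:45.
Windows ≥ 75 min: 13:00–15:45.
Latest start in the last window 13:00–15:45 is 15:45 − 75 min = 14:30.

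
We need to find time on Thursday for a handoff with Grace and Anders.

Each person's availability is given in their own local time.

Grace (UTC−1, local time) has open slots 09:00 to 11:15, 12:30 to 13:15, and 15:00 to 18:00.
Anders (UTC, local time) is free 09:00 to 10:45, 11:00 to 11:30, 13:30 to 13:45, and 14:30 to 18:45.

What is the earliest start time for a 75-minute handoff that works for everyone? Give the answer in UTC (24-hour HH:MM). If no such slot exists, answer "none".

16:00

Grace → UTC: 10:00–12:15, 13:30–14:15, 16:00–19:00.
Anders → UTC: 09:00–10:45, 11:00–11:30, 13:30–13:45, 14:30–18:45.
Grace ∩ Anders: 10:00–10:45, 11:00–11:30, 13:30–13:45, 16:00–18:45.
Windows ≥ 75 min: 16:00–18:45.
Earliest such window starts at 16:00.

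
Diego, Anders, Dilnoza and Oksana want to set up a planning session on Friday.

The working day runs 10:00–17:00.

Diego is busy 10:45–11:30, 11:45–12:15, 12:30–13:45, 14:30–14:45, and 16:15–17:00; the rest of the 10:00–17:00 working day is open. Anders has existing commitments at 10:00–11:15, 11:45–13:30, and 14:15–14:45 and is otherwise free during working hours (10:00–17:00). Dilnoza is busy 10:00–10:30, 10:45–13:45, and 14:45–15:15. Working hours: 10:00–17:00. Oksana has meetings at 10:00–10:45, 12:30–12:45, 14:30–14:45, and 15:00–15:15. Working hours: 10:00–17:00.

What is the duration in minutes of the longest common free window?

Diego free within 10:00–17:00: 10:00–10:45, 11:30–11:45, 12:15–12:30, 13:45–14:30, 14:45–16:15.
Anders free within 10:00–17:00: 11:15–11:45, 13:30–14:15, 14:45–17:00.
Dilnoza free within 10:00–17:00: 10:30–10:45, 13:45–14:45, 15:15–17:00.
Oksana free within 10:00–17:00: 10:45–12:30, 12:45–14:30, 14:45–15:00, 15:15–17:00.
Diego ∩ Anders: 11:30–11:45, 13:45–14:15, 14:45–16:15.
Diego ∩ Anders ∩ Dilnoza: 13:45–14:15, 15:15–16:15.
Diego ∩ Anders ∩ Dilnoza ∩ Oksana: 13:45–14:15, 15:15–16:15.
Common window lengths: 30, 60 min; longest is 60.

60 minutes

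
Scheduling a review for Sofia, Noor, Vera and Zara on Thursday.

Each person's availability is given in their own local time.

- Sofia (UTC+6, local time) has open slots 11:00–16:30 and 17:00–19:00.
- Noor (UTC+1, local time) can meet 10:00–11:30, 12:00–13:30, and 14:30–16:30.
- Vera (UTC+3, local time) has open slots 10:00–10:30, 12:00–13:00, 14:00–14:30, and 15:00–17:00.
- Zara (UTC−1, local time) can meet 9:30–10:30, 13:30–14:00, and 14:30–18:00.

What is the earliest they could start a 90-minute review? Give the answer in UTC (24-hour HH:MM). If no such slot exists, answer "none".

none

Sofia → UTC: 05:00–10:30, 11:00–13:00.
Noor → UTC: 09:00–10:30, 11:00–12:30, 13:30–15:30.
Vera → UTC: 07:00–07:30, 09:00–10:00, 11:00–11:30, 12:00–14:00.
Zara → UTC: 10:30–11:30, 14:30–15:00, 15:30–19:00.
Sofia ∩ Noor: 09:00–10:30, 11:00–12:30.
Sofia ∩ Noor ∩ Vera: 09:00–10:00, 11:00–11:30, 12:00–12:30.
Sofia ∩ Noor ∩ Vera ∩ Zara: 11:00–11:30.
Windows ≥ 90 min: (none).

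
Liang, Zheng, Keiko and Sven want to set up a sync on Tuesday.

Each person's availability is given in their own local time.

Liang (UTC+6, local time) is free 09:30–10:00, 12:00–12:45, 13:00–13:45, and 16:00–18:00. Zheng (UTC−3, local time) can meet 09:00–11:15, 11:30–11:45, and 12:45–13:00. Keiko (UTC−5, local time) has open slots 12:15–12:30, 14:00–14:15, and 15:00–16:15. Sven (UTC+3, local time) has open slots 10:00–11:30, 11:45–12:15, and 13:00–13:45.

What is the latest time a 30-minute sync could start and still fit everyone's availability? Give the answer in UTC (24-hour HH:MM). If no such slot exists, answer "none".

none

Liang → UTC: 03:30–04:00, 06:00–06:45, 07:00–07:45, 10:00–12:00.
Zheng → UTC: 12:00–14:15, 14:30–14:45, 15:45–16:00.
Keiko → UTC: 17:15–17:30, 19:00–19:15, 20:00–21:15.
Sven → UTC: 07:00–08:30, 08:45–09:15, 10:00–10:45.
Liang ∩ Zheng: (none).
Liang ∩ Zheng ∩ Keiko: (none).
Liang ∩ Zheng ∩ Keiko ∩ Sven: (none).
Windows ≥ 30 min: (none).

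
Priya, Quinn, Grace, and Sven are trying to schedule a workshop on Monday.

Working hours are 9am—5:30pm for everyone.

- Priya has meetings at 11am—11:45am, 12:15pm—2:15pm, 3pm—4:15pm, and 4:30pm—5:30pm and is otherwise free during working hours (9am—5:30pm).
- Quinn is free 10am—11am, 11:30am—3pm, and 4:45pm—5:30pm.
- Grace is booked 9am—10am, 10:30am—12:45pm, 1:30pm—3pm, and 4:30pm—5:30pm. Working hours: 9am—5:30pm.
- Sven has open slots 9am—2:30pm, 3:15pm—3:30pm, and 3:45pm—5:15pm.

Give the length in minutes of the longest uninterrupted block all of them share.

Priya free within 09:00–17:30: 09:00–11:00, 11:45–12:15, 14:15–15:00, 16:15–16:30.
Grace free within 09:00–17:30: 10:00–10:30, 12:45–13:30, 15:00–16:30.
Priya ∩ Quinn: 10:00–11:00, 11:45–12:15, 14:15–15:00.
Priya ∩ Quinn ∩ Grace: 10:00–10:30.
Priya ∩ Quinn ∩ Grace ∩ Sven: 10:00–10:30.
Single common window of 30 minutes.

30 minutes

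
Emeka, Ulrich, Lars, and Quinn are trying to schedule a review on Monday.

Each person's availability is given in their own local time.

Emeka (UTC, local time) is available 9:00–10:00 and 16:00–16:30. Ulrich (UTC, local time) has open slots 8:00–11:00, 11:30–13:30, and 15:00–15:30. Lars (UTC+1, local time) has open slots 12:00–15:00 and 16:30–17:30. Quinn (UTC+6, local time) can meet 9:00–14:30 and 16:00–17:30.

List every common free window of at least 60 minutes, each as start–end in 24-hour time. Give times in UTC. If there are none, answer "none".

Emeka → UTC: 09:00–10:00, 16:00–16:30.
Ulrich → UTC: 08:00–11:00, 11:30–13:30, 15:00–15:30.
Lars → UTC: 11:00–14:00, 15:30–16:30.
Quinn → UTC: 03:00–08:30, 10:00–11:30.
Emeka ∩ Ulrich: 09:00–10:00.
Emeka ∩ Ulrich ∩ Lars: (none).
Emeka ∩ Ulrich ∩ Lars ∩ Quinn: (none).
Windows ≥ 60 min: (none).

none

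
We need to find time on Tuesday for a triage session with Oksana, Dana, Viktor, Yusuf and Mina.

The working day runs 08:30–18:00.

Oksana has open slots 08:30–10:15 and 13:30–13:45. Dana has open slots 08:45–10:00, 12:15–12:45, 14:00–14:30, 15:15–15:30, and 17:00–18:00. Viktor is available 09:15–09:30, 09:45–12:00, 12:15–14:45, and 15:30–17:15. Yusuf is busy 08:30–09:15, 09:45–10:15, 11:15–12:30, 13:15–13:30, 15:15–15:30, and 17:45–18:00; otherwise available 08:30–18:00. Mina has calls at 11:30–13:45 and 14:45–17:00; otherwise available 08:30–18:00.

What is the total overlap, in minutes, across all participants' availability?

15 minutes

Yusuf free within 08:30–18:00: 09:15–09:45, 10:15–11:15, 12:30–13:15, 13:30–15:15, 15:30–17:45.
Mina free within 08:30–18:00: 08:30–11:30, 13:45–14:45, 17:00–18:00.
Oksana ∩ Dana: 08:45–10:00.
Oksana ∩ Dana ∩ Viktor: 09:15–09:30, 09:45–10:00.
Oksana ∩ Dana ∩ Viktor ∩ Yusuf: 09:15–09:30.
Oksana ∩ Dana ∩ Viktor ∩ Yusuf ∩ Mina: 09:15–09:30.
Total common minutes: 15.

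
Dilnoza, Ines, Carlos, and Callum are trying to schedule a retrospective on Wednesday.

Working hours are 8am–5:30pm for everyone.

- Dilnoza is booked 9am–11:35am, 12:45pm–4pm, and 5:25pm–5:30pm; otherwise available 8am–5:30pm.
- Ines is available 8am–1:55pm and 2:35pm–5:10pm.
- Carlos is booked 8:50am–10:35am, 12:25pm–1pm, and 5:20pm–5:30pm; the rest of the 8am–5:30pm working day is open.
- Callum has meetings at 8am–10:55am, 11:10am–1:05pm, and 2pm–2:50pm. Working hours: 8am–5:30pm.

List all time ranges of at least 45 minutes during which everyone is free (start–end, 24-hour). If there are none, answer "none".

16:00–17:10

Dilnoza free within 08:00–17:30: 08:00–09:00, 11:35–12:45, 16:00–17:25.
Carlos free within 08:00–17:30: 08:00–08:50, 10:35–12:25, 13:00–17:20.
Callum free within 08:00–17:30: 10:55–11:10, 13:05–14:00, 14:50–17:30.
Dilnoza ∩ Ines: 08:00–09:00, 11:35–12:45, 16:00–17:10.
Dilnoza ∩ Ines ∩ Carlos: 08:00–08:50, 11:35–12:25, 16:00–17:10.
Dilnoza ∩ Ines ∩ Carlos ∩ Callum: 16:00–17:10.
Windows ≥ 45 min: 16:00–17:10.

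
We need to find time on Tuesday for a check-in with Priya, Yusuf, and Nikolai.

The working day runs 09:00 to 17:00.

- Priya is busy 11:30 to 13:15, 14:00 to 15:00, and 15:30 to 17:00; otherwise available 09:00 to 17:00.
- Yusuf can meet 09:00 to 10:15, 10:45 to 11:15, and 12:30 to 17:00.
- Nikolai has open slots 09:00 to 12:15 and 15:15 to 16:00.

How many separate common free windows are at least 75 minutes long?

Priya free within 09:00–17:00: 09:00–11:30, 13:15–14:00, 15:00–15:30.
Priya ∩ Yusuf: 09:00–10:15, 10:45–11:15, 13:15–14:00, 15:00–15:30.
Priya ∩ Yusuf ∩ Nikolai: 09:00–10:15, 10:45–11:15, 15:15–15:30.
Windows ≥ 75 min: 09:00–10:15.
That's 1 window.

1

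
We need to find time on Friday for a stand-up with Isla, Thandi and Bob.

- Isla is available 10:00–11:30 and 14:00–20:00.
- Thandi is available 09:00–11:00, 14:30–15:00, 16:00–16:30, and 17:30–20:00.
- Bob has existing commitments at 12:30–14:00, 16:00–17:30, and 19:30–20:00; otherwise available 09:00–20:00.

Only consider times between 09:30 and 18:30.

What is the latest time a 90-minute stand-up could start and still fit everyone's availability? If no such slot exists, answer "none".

Bob free within 09:00–20:00: 09:00–12:30, 14:00–16:00, 17:30–19:30.
Isla ∩ Thandi: 10:00–11:00, 14:30–15:00, 16:00–16:30, 17:30–20:00.
Isla ∩ Thandi ∩ Bob: 10:00–11:00, 14:30–15:00, 17:30–19:30.
Restricted to 09:30–18:30: 10:00–11:00, 14:30–15:00, 17:30–18:30.
Windows ≥ 90 min: (none).

none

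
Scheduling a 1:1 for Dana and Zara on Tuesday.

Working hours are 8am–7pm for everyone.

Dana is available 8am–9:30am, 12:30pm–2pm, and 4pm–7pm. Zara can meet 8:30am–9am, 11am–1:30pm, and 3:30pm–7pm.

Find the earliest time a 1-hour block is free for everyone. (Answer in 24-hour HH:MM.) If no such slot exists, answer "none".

12:30

Dana ∩ Zara: 08:30–09:00, 12:30–13:30, 16:00–19:00.
Windows ≥ 60 min: 12:30–13:30, 16:00–19:00.
Earliest such window starts at 12:30.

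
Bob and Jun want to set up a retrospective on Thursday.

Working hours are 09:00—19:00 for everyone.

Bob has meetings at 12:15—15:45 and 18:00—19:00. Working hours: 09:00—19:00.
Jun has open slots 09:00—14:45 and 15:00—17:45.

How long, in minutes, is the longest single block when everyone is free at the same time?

195 minutes

Bob free within 09:00–19:00: 09:00–12:15, 15:45–18:00.
Bob ∩ Jun: 09:00–12:15, 15:45–17:45.
Common window lengths: 195, 120 min; longest is 195.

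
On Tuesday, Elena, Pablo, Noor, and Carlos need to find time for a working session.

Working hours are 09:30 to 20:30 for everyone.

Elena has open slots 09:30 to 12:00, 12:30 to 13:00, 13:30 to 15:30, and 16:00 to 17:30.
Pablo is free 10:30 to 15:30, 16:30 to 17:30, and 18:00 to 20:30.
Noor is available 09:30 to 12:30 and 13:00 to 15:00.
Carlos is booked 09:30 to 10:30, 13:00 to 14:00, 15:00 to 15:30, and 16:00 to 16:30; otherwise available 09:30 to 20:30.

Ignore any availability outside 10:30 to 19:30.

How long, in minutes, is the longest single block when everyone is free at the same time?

90 minutes

Carlos free within 09:30–20:30: 10:30–13:00, 14:00–15:00, 15:30–16:00, 16:30–20:30.
Elena ∩ Pablo: 10:30–12:00, 12:30–13:00, 13:30–15:30, 16:30–17:30.
Elena ∩ Pablo ∩ Noor: 10:30–12:00, 13:30–15:00.
Elena ∩ Pablo ∩ Noor ∩ Carlos: 10:30–12:00, 14:00–15:00.
Restricted to 10:30–19:30: 10:30–12:00, 14:00–15:00.
Common window lengths: 90, 60 min; longest is 90.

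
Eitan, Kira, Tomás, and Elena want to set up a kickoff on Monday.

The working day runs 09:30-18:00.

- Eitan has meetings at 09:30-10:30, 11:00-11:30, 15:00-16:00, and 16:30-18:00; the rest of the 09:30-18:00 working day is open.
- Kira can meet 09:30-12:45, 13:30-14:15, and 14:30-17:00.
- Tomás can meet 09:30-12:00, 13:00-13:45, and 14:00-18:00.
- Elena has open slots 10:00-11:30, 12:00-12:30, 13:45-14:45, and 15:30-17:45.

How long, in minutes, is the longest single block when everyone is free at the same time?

Eitan free within 09:30–18:00: 10:30–11:00, 11:30–15:00, 16:00–16:30.
Eitan ∩ Kira: 10:30–11:00, 11:30–12:45, 13:30–14:15, 14:30–15:00, 16:00–16:30.
Eitan ∩ Kira ∩ Tomás: 10:30–11:00, 11:30–12:00, 13:30–13:45, 14:00–14:15, 14:30–15:00, 16:00–16:30.
Eitan ∩ Kira ∩ Tomás ∩ Elena: 10:30–11:00, 14:00–14:15, 14:30–14:45, 16:00–16:30.
Common window lengths: 30, 15, 15, 30 min; longest is 30.

30 minutes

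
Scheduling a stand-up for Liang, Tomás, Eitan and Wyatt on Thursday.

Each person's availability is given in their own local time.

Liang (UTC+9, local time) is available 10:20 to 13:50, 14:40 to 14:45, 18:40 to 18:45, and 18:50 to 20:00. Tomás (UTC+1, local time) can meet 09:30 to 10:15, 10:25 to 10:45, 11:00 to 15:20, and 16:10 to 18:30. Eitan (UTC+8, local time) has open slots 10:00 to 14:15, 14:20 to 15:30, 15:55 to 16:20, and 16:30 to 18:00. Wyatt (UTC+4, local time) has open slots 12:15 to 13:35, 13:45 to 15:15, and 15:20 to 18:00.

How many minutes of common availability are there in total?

0 minutes

Liang → UTC: 01:20–04:50, 05:40–05:45, 09:40–09:45, 09:50–11:00.
Tomás → UTC: 08:30–09:15, 09:25–09:45, 10:00–14:20, 15:10–17:30.
Eitan → UTC: 02:00–06:15, 06:20–07:30, 07:55–08:20, 08:30–10:00.
Wyatt → UTC: 08:15–09:35, 09:45–11:15, 11:20–14:00.
Liang ∩ Tomás: 09:40–09:45, 10:00–11:00.
Liang ∩ Tomás ∩ Eitan: 09:40–09:45.
Liang ∩ Tomás ∩ Eitan ∩ Wyatt: (none).
Total common minutes: 0.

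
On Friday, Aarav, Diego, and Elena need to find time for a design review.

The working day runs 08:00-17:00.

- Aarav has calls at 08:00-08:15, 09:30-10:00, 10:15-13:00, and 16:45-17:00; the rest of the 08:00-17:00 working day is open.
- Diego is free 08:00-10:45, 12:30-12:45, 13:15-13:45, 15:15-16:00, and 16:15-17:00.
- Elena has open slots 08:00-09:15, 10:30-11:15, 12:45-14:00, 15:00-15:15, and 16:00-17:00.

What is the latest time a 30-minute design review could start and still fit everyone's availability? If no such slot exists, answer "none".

16:15

Aarav free within 08:00–17:00: 08:15–09:30, 10:00–10:15, 13:00–16:45.
Aarav ∩ Diego: 08:15–09:30, 10:00–10:15, 13:15–13:45, 15:15–16:00, 16:15–16:45.
Aarav ∩ Diego ∩ Elena: 08:15–09:15, 13:15–13:45, 16:15–16:45.
Windows ≥ 30 min: 08:15–09:15, 13:15–13:45, 16:15–16:45.
Latest start in the last window 16:15–16:45 is 16:45 − 30 min = 16:15.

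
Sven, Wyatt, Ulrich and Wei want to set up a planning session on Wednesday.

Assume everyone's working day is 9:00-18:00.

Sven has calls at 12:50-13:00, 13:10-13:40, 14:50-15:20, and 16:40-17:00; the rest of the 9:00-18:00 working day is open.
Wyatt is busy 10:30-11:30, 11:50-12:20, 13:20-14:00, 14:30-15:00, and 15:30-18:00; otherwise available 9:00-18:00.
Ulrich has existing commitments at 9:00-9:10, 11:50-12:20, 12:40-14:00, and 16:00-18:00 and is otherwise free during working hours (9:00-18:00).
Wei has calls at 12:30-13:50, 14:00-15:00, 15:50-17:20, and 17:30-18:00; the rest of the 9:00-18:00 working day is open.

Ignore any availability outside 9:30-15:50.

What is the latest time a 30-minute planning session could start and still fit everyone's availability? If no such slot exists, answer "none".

10:00

Sven free within 09:00–18:00: 09:00–12:50, 13:00–13:10, 13:40–14:50, 15:20–16:40, 17:00–18:00.
Wyatt free within 09:00–18:00: 09:00–10:30, 11:30–11:50, 12:20–13:20, 14:00–14:30, 15:00–15:30.
Ulrich free within 09:00–18:00: 09:10–11:50, 12:20–12:40, 14:00–16:00.
Wei free within 09:00–18:00: 09:00–12:30, 13:50–14:00, 15:00–15:50, 17:20–17:30.
Sven ∩ Wyatt: 09:00–10:30, 11:30–11:50, 12:20–12:50, 13:00–13:10, 14:00–14:30, 15:20–15:30.
Sven ∩ Wyatt ∩ Ulrich: 09:10–10:30, 11:30–11:50, 12:20–12:40, 14:00–14:30, 15:20–15:30.
Sven ∩ Wyatt ∩ Ulrich ∩ Wei: 09:10–10:30, 11:30–11:50, 12:20–12:30, 15:20–15:30.
Restricted to 09:30–15:50: 09:30–10:30, 11:30–11:50, 12:20–12:30, 15:20–15:30.
Windows ≥ 30 min: 09:30–10:30.
Latest start in the last window 09:30–10:30 is 10:30 − 30 min = 10:00.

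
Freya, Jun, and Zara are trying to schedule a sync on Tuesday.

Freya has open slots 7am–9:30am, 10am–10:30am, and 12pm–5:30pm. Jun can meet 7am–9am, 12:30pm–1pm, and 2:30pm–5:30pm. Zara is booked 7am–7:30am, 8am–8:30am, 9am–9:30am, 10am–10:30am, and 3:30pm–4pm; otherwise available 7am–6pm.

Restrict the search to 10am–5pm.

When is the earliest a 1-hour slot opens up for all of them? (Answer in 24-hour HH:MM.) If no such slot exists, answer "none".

14:30

Zara free within 07:00–18:00: 07:30–08:00, 08:30–09:00, 09:30–10:00, 10:30–15:30, 16:00–18:00.
Freya ∩ Jun: 07:00–09:00, 12:30–13:00, 14:30–17:30.
Freya ∩ Jun ∩ Zara: 07:30–08:00, 08:30–09:00, 12:30–13:00, 14:30–15:30, 16:00–17:30.
Restricted to 10:00–17:00: 12:30–13:00, 14:30–15:30, 16:00–17:00.
Windows ≥ 60 min: 14:30–15:30, 16:00–17:00.
Earliest such window starts at 14:30.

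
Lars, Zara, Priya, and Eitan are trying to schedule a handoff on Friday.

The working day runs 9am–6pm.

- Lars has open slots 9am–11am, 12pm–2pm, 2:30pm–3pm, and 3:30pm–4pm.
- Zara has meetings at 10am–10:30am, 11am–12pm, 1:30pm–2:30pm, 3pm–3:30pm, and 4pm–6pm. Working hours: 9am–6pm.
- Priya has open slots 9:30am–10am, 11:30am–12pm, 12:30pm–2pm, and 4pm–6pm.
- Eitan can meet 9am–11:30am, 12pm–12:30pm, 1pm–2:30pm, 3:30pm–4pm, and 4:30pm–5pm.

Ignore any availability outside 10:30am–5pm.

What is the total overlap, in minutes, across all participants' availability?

Zara free within 09:00–18:00: 09:00–10:00, 10:30–11:00, 12:00–13:30, 14:30–15:00, 15:30–16:00.
Lars ∩ Zara: 09:00–10:00, 10:30–11:00, 12:00–13:30, 14:30–15:00, 15:30–16:00.
Lars ∩ Zara ∩ Priya: 09:30–10:00, 12:30–13:30.
Lars ∩ Zara ∩ Priya ∩ Eitan: 09:30–10:00, 13:00–13:30.
Restricted to 10:30–17:00: 13:00–13:30.
Total common minutes: 30.

30 minutes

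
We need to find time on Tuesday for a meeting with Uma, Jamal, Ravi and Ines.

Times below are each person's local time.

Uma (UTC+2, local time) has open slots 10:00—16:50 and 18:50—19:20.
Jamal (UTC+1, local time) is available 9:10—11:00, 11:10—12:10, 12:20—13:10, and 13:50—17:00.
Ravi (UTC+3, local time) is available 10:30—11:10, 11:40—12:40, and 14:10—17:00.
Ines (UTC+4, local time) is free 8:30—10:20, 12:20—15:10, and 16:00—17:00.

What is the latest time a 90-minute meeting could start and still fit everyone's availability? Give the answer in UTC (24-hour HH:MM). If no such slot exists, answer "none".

Uma → UTC: 08:00–14:50, 16:50–17:20.
Jamal → UTC: 08:10–10:00, 10:10–11:10, 11:20–12:10, 12:50–16:00.
Ravi → UTC: 07:30–08:10, 08:40–09:40, 11:10–14:00.
Ines → UTC: 04:30–06:20, 08:20–11:10, 12:00–13:00.
Uma ∩ Jamal: 08:10–10:00, 10:10–11:10, 11:20–12:10, 12:50–14:50.
Uma ∩ Jamal ∩ Ravi: 08:40–09:40, 11:20–12:10, 12:50–14:00.
Uma ∩ Jamal ∩ Ravi ∩ Ines: 08:40–09:40, 12:00–12:10, 12:50–13:00.
Windows ≥ 90 min: (none).

none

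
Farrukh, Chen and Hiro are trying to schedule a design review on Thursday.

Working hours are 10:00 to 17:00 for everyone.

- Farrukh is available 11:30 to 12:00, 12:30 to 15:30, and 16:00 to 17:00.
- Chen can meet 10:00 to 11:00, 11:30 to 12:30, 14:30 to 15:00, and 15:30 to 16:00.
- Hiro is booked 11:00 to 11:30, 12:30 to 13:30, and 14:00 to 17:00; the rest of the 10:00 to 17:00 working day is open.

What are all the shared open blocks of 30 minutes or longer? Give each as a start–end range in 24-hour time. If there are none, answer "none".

11:30–12:00

Hiro free within 10:00–17:00: 10:00–11:00, 11:30–12:30, 13:30–14:00.
Farrukh ∩ Chen: 11:30–12:00, 14:30–15:00.
Farrukh ∩ Chen ∩ Hiro: 11:30–12:00.
Windows ≥ 30 min: 11:30–12:00.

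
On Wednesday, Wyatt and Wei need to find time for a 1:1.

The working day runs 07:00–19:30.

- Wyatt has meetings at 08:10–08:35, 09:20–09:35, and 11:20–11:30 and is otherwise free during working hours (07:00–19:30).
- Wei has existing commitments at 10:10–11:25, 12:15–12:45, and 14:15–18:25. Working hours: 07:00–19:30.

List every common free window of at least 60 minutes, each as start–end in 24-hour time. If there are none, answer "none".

Wyatt free within 07:00–19:30: 07:00–08:10, 08:35–09:20, 09:35–11:20, 11:30–19:30.
Wei free within 07:00–19:30: 07:00–10:10, 11:25–12:15, 12:45–14:15, 18:25–19:30.
Wyatt ∩ Wei: 07:00–08:10, 08:35–09:20, 09:35–10:10, 11:30–12:15, 12:45–14:15, 18:25–19:30.
Windows ≥ 60 min: 07:00–08:10, 12:45–14:15, 18:25–19:30.

07:00–08:10, 12:45–14:15, 18:25–19:30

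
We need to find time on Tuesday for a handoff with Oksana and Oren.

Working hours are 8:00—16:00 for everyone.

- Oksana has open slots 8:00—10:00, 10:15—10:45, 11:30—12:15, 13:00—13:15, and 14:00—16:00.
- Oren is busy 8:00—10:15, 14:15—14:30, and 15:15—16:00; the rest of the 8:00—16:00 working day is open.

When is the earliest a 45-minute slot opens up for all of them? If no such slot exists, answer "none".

Oren free within 08:00–16:00: 10:15–14:15, 14:30–15:15.
Oksana ∩ Oren: 10:15–10:45, 11:30–12:15, 13:00–13:15, 14:00–14:15, 14:30–15:15.
Windows ≥ 45 min: 11:30–12:15, 14:30–15:15.
Earliest such window starts at 11:30.

11:30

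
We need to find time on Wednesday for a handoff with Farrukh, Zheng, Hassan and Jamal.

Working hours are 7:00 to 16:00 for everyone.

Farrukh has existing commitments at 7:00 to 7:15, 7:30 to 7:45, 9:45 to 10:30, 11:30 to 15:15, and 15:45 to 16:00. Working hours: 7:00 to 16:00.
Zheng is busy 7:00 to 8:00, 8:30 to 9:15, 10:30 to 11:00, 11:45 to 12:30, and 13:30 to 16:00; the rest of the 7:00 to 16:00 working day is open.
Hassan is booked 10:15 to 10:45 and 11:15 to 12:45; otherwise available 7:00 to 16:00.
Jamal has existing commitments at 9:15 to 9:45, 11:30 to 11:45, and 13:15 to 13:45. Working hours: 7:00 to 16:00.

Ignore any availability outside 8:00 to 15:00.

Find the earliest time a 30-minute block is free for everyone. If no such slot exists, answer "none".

Farrukh free within 07:00–16:00: 07:15–07:30, 07:45–09:45, 10:30–11:30, 15:15–15:45.
Zheng free within 07:00–16:00: 08:00–08:30, 09:15–10:30, 11:00–11:45, 12:30–13:30.
Hassan free within 07:00–16:00: 07:00–10:15, 10:45–11:15, 12:45–16:00.
Jamal free within 07:00–16:00: 07:00–09:15, 09:45–11:30, 11:45–13:15, 13:45–16:00.
Farrukh ∩ Zheng: 08:00–08:30, 09:15–09:45, 11:00–11:30.
Farrukh ∩ Zheng ∩ Hassan: 08:00–08:30, 09:15–09:45, 11:00–11:15.
Farrukh ∩ Zheng ∩ Hassan ∩ Jamal: 08:00–08:30, 11:00–11:15.
Restricted to 08:00–15:00: 08:00–08:30, 11:00–11:15.
Windows ≥ 30 min: 08:00–08:30.
Earliest such window starts at 08:00.

08:00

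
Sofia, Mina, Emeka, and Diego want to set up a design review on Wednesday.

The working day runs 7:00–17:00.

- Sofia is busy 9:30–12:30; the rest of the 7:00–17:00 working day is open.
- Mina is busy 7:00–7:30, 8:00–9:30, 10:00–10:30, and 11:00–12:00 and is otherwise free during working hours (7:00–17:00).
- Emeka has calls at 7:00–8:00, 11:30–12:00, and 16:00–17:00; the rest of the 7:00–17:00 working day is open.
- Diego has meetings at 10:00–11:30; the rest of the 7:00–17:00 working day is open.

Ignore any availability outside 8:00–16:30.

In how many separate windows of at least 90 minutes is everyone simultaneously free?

1

Sofia free within 07:00–17:00: 07:00–09:30, 12:30–17:00.
Mina free within 07:00–17:00: 07:30–08:00, 09:30–10:00, 10:30–11:00, 12:00–17:00.
Emeka free within 07:00–17:00: 08:00–11:30, 12:00–16:00.
Diego free within 07:00–17:00: 07:00–10:00, 11:30–17:00.
Sofia ∩ Mina: 07:30–08:00, 12:30–17:00.
Sofia ∩ Mina ∩ Emeka: 12:30–16:00.
Sofia ∩ Mina ∩ Emeka ∩ Diego: 12:30–16:00.
Restricted to 08:00–16:30: 12:30–16:00.
Windows ≥ 90 min: 12:30–16:00.
That's 1 window.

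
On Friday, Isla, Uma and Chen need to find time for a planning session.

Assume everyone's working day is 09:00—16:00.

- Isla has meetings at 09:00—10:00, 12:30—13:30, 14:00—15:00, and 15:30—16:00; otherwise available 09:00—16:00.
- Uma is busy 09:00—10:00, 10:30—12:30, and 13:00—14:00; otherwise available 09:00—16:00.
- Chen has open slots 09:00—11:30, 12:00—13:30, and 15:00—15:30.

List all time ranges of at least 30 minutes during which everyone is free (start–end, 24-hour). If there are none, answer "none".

10:00–10:30, 15:00–15:30

Isla free within 09:00–16:00: 10:00–12:30, 13:30–14:00, 15:00–15:30.
Uma free within 09:00–16:00: 10:00–10:30, 12:30–13:00, 14:00–16:00.
Isla ∩ Uma: 10:00–10:30, 15:00–15:30.
Isla ∩ Uma ∩ Chen: 10:00–10:30, 15:00–15:30.
Windows ≥ 30 min: 10:00–10:30, 15:00–15:30.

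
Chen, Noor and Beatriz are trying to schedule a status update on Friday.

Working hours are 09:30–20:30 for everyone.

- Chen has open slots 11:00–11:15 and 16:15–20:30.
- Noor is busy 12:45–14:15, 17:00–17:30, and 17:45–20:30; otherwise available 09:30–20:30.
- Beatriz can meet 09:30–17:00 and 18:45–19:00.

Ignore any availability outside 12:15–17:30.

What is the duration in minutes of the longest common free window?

45 minutes

Noor free within 09:30–20:30: 09:30–12:45, 14:15–17:00, 17:30–17:45.
Chen ∩ Noor: 11:00–11:15, 16:15–17:00, 17:30–17:45.
Chen ∩ Noor ∩ Beatriz: 11:00–11:15, 16:15–17:00.
Restricted to 12:15–17:30: 16:15–17:00.
Single common window of 45 minutes.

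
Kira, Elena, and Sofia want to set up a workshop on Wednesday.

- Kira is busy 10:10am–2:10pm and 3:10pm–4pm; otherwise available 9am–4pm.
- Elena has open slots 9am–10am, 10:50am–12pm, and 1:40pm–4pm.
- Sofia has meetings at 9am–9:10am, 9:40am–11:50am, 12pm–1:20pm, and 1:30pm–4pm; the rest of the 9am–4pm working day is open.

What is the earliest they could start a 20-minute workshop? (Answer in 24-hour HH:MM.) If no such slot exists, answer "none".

09:10

Kira free within 09:00–16:00: 09:00–10:10, 14:10–15:10.
Sofia free within 09:00–16:00: 09:10–09:40, 11:50–12:00, 13:20–13:30.
Kira ∩ Elena: 09:00–10:00, 14:10–15:10.
Kira ∩ Elena ∩ Sofia: 09:10–09:40.
Windows ≥ 20 min: 09:10–09:40.
Earliest such window starts at 09:10.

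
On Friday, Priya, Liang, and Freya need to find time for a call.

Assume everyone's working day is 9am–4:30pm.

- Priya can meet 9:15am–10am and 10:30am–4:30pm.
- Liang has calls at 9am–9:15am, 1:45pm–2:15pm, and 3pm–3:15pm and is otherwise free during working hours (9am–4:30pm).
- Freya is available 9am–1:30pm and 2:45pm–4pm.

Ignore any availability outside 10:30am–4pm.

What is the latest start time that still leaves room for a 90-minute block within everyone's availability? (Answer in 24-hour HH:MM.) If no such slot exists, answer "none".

Liang free within 09:00–16:30: 09:15–13:45, 14:15–15:00, 15:15–16:30.
Priya ∩ Liang: 09:15–10:00, 10:30–13:45, 14:15–15:00, 15:15–16:30.
Priya ∩ Liang ∩ Freya: 09:15–10:00, 10:30–13:30, 14:45–15:00, 15:15–16:00.
Restricted to 10:30–16:00: 10:30–13:30, 14:45–15:00, 15:15–16:00.
Windows ≥ 90 min: 10:30–13:30.
Latest start in the last window 10:30–13:30 is 13:30 − 90 min = 12:00.

12:00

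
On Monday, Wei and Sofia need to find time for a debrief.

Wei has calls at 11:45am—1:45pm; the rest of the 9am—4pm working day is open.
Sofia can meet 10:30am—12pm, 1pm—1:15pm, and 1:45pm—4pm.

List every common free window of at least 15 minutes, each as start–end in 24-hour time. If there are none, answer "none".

Wei free within 09:00–16:00: 09:00–11:45, 13:45–16:00.
Wei ∩ Sofia: 10:30–11:45, 13:45–16:00.
Windows ≥ 15 min: 10:30–11:45, 13:45–16:00.

10:30–11:45, 13:45–16:00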